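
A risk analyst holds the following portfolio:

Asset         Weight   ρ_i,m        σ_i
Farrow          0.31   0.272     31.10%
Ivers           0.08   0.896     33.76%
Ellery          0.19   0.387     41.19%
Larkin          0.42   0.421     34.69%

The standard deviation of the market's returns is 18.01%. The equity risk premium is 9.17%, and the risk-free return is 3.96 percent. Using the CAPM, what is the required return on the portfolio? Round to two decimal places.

β_Farrow = 0.272 × 31.10% / 18.01% = 0.4697
β_Ivers = 0.896 × 33.76% / 18.01% = 1.6796
β_Ellery = 0.387 × 41.19% / 18.01% = 0.8851
β_Larkin = 0.421 × 34.69% / 18.01% = 0.8109
β_P = Σ w_i β_i = 0.31×0.4697 + 0.08×1.6796 + 0.19×0.8851 + 0.42×0.8109 = 0.7887
E(R_P) = R_f + β_P × MRP = 3.96% + 0.7887 × 9.17% = 11.19%

11.19%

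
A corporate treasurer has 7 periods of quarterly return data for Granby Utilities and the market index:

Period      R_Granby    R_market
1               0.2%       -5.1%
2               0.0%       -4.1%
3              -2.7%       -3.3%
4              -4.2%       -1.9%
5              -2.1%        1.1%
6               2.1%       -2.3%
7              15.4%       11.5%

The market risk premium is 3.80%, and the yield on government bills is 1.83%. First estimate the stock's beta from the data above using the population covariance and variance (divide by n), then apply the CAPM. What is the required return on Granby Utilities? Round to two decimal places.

5.58%

Mean R_i = (0.2 + 0.0 − 2.7 − 4.2 − 2.1 + 2.1 + 15.4) / 7 = 1.2429%
Mean R_m = (-5.1 − 4.1 − 3.3 − 1.9 + 1.1 − 2.3 + 11.5) / 7 = -0.5857%
Σ(R_i − R̄_i)(R_m − R̄_m) = 190.9257  ⇒  Cov = 190.9257 / 7 = 27.2751
Σ(R_m − R̄_m)² = 193.6686  ⇒  Var(R_m) = 193.6686 / 7 = 27.6669
β = Cov / Var(R_m) = 27.2751 / 27.6669 = 0.9858
E(R) = R_f + β × MRP = 1.83% + 0.9858 × 3.80% = 5.58%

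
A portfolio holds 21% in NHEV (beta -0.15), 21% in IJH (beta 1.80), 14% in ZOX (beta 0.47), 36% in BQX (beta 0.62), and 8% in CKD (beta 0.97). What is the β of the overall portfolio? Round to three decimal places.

β_P = Σ w_i β_i = 0.21×-0.15 + 0.21×1.80 + 0.14×0.47 + 0.36×0.62 + 0.08×0.97 = 0.7131

0.713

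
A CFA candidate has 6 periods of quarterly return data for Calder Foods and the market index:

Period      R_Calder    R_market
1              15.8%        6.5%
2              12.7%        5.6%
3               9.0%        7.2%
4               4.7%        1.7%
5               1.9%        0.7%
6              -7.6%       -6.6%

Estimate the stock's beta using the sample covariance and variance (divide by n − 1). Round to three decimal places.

Mean R_i = (15.8 + 12.7 + 9.0 + 4.7 + 1.9 − 7.6) / 6 = 6.0833%
Mean R_m = (6.5 + 5.6 + 7.2 + 1.7 + 0.7 − 6.6) / 6 = 2.5167%
Σ(R_i − R̄_i)(R_m − R̄_m) = 206.2417  ⇒  Cov = 206.2417 / 5 = 41.2483
Σ(R_m − R̄_m)² = 134.3883  ⇒  Var(R_m) = 134.3883 / 5 = 26.8777
β = Cov / Var(R_m) = 41.2483 / 26.8777 = 1.5347

1.535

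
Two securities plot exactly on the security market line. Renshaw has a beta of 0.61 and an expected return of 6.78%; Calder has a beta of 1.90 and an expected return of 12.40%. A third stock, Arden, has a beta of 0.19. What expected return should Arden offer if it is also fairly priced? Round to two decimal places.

MRP (SML slope) = (12.40% − 6.78%) / (1.90 − 0.61) = 5.62% / 1.29 = 4.3566%
R_f (intercept) = 6.78% − 0.61 × 4.3566% = 4.1225%
E(R_Arden) = R_f + β × MRP = 4.1225% + 0.19 × 4.3566% = 4.95%

4.95%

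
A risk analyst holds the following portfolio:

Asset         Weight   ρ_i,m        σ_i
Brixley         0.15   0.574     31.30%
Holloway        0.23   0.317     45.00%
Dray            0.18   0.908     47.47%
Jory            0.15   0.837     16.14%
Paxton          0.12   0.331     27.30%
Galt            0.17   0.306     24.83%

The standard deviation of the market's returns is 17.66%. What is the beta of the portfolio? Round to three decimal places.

β_Brixley = 0.574 × 31.30% / 17.66% = 1.0173
β_Holloway = 0.317 × 45.00% / 17.66% = 0.8078
β_Dray = 0.908 × 47.47% / 17.66% = 2.4407
β_Jory = 0.837 × 16.14% / 17.66% = 0.7650
β_Paxton = 0.331 × 27.30% / 17.66% = 0.5117
β_Galt = 0.306 × 24.83% / 17.66% = 0.4302
β_P = Σ w_i β_i = 0.15×1.0173 + 0.23×0.8078 + 0.18×2.4407 + 0.15×0.7650 + 0.12×0.5117 + 0.17×0.4302 = 1.0270

1.027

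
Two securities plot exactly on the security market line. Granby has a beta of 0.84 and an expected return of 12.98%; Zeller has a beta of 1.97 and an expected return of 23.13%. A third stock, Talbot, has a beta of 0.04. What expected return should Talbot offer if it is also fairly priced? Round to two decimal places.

5.79%

MRP (SML slope) = (23.13% − 12.98%) / (1.97 − 0.84) = 10.15% / 1.13 = 8.9823%
R_f (intercept) = 12.98% − 0.84 × 8.9823% = 5.4349%
E(R_Talbot) = R_f + β × MRP = 5.4349% + 0.04 × 8.9823% = 5.79%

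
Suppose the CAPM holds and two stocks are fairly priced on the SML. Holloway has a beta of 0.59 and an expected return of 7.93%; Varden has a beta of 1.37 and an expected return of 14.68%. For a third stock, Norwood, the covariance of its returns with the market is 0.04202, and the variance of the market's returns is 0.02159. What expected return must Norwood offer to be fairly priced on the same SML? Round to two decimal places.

MRP = (14.68% − 7.93%) / (1.37 − 0.59) = 8.6538%
R_f = 7.93% − 0.59 × 8.6538% = 2.8243%
β_Norwood = Cov / Var(R_m) = 0.04202 / 0.02159 = 1.9463
E(R_Norwood) = R_f + β × MRP = 2.8243% + 1.9463 × 8.6538% = 19.67%

19.67%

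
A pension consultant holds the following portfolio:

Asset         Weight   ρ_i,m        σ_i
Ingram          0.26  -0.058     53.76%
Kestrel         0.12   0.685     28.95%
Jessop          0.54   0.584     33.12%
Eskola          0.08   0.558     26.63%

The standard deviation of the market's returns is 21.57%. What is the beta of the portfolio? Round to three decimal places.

0.612

β_Ingram = -0.058 × 53.76% / 21.57% = -0.1446
β_Kestrel = 0.685 × 28.95% / 21.57% = 0.9194
β_Jessop = 0.584 × 33.12% / 21.57% = 0.8967
β_Eskola = 0.558 × 26.63% / 21.57% = 0.6889
β_P = Σ w_i β_i = 0.26×-0.1446 + 0.12×0.9194 + 0.54×0.8967 + 0.08×0.6889 = 0.6121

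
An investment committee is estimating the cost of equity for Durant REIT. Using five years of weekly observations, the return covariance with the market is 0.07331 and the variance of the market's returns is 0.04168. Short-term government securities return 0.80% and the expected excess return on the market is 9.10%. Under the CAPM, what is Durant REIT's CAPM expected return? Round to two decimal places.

β = Cov(R_i, R_m) / Var(R_m) = 0.07331 / 0.04168 = 1.7589
E(R) = R_f + β × MRP = 0.80% + 1.7589 × 9.10% = 16.81%

16.81%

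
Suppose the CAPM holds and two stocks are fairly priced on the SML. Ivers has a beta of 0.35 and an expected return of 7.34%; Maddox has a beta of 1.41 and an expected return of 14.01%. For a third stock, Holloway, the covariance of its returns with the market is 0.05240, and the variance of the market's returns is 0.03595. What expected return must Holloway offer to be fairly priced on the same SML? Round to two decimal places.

14.31%

MRP = (14.01% − 7.34%) / (1.41 − 0.35) = 6.2925%
R_f = 7.34% − 0.35 × 6.2925% = 5.1376%
β_Holloway = Cov / Var(R_m) = 0.05240 / 0.03595 = 1.4576
E(R_Holloway) = R_f + β × MRP = 5.1376% + 1.4576 × 6.2925% = 14.31%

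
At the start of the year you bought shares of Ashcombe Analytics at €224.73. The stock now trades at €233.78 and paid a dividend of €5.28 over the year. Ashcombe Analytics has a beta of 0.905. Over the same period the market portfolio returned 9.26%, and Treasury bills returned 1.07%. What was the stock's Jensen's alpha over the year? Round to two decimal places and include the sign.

-2.11%

Realised HPR = (P1 + D1 − P0) / P0 = (233.78 + 5.28 − 224.73) / 224.73 = 14.33 / 224.73 = 6.3765%
MRP = 9.26% − 1.07% = 8.19%
CAPM required = R_f + β·MRP = 1.07% + 0.905 × 8.19% = 8.48195%
α = realised − required = 6.3765% − 8.48195% = -2.11%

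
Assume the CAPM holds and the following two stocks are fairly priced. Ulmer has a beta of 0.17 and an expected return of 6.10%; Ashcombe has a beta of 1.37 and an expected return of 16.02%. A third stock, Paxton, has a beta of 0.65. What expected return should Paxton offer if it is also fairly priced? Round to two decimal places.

10.07%

MRP (SML slope) = (16.02% − 6.10%) / (1.37 − 0.17) = 9.92% / 1.20 = 8.2667%
R_f (intercept) = 6.10% − 0.17 × 8.2667% = 4.6947%
E(R_Paxton) = R_f + β × MRP = 4.6947% + 0.65 × 8.2667% = 10.07%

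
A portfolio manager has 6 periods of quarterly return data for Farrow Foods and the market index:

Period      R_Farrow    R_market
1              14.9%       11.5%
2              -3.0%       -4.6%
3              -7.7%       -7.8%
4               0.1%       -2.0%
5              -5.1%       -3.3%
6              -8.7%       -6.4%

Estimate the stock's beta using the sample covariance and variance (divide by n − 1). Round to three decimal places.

1.221

Mean R_i = (14.9 − 3.0 − 7.7 + 0.1 − 5.1 − 8.7) / 6 = -1.5833%
Mean R_m = (11.5 − 4.6 − 7.8 − 2.0 − 3.3 − 6.4) / 6 = -2.1000%
Σ(R_i − R̄_i)(R_m − R̄_m) = 297.5700  ⇒  Cov = 297.5700 / 5 = 59.5140
Σ(R_m − R̄_m)² = 243.6400  ⇒  Var(R_m) = 243.6400 / 5 = 48.7280
β = Cov / Var(R_m) = 59.5140 / 48.7280 = 1.2214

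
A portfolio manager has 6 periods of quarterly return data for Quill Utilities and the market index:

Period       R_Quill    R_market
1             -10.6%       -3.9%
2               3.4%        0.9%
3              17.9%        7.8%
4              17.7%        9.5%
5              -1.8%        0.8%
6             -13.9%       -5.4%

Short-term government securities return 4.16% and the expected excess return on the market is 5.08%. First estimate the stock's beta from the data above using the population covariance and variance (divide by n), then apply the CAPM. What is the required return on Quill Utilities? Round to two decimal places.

15.52%

Mean R_i = (-10.6 + 3.4 + 17.9 + 17.7 − 1.8 − 13.9) / 6 = 2.1167%
Mean R_m = (-3.9 + 0.9 + 7.8 + 9.5 + 0.8 − 5.4) / 6 = 1.6167%
Σ(R_i − R̄_i)(R_m − R̄_m) = 405.2583  ⇒  Cov = 405.2583 / 6 = 67.5431
Σ(R_m − R̄_m)² = 181.2283  ⇒  Var(R_m) = 181.2283 / 6 = 30.2047
β = Cov / Var(R_m) = 67.5431 / 30.2047 = 2.2362
E(R) = R_f + β × MRP = 4.16% + 2.2362 × 5.08% = 15.52%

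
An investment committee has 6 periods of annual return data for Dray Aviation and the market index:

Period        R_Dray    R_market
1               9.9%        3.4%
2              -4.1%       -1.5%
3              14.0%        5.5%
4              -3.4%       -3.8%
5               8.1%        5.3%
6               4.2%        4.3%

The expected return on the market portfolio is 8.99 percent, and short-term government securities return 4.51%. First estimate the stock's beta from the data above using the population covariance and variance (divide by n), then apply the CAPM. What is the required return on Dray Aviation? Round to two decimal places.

12.03%

Mean R_i = (9.9 − 4.1 + 14.0 − 3.4 + 8.1 + 4.2) / 6 = 4.7833%
Mean R_m = (3.4 − 1.5 + 5.5 − 3.8 + 5.3 + 4.3) / 6 = 2.2000%
Σ(R_i − R̄_i)(R_m − R̄_m) = 127.5800  ⇒  Cov = 127.5800 / 6 = 21.2633
Σ(R_m − R̄_m)² = 76.0400  ⇒  Var(R_m) = 76.0400 / 6 = 12.6733
β = Cov / Var(R_m) = 21.2633 / 12.6733 = 1.6778
MRP = 8.99% − 4.51% = 4.48%
E(R) = R_f + β × MRP = 4.51% + 1.6778 × 4.48% = 12.03%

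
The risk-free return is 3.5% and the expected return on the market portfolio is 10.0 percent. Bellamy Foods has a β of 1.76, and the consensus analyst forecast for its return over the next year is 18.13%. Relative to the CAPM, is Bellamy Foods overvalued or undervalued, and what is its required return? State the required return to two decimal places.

MRP = 10.0% − 3.5% = 6.50%
Required return = R_f + β·MRP = 3.5% + 1.76 × 6.5% = 14.94%
Forecast 18.13% > required 14.94% → the stock plots above the SML → undervalued.

Undervalued; required return 14.94%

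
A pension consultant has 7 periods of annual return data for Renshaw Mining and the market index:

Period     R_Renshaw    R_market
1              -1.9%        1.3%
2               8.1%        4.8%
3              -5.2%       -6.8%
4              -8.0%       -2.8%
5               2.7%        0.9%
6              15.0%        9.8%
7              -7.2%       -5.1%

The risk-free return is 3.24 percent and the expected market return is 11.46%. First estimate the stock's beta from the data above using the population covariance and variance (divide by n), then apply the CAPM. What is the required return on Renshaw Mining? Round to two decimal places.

Mean R_i = (-1.9 + 8.1 − 5.2 − 8.0 + 2.7 + 15.0 − 7.2) / 7 = 0.5000%
Mean R_m = (1.3 + 4.8 − 6.8 − 2.8 + 0.9 + 9.8 − 5.1) / 7 = 0.3000%
Σ(R_i − R̄_i)(R_m − R̄_m) = 279.2700  ⇒  Cov = 279.2700 / 7 = 39.8957
Σ(R_m − R̄_m)² = 201.0400  ⇒  Var(R_m) = 201.0400 / 7 = 28.7200
β = Cov / Var(R_m) = 39.8957 / 28.7200 = 1.3891
MRP = 11.46% − 3.24% = 8.22%
E(R) = R_f + β × MRP = 3.24% + 1.3891 × 8.22% = 14.66%

14.66%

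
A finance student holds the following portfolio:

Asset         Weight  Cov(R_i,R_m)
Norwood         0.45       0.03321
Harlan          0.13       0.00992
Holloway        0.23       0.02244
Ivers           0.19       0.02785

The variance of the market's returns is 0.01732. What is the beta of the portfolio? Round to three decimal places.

β_Norwood = 0.03321 / 0.01732 = 1.9174
β_Harlan = 0.00992 / 0.01732 = 0.5727
β_Holloway = 0.02244 / 0.01732 = 1.2956
β_Ivers = 0.02785 / 0.01732 = 1.6080
β_P = Σ w_i β_i = 0.45×1.9174 + 0.13×0.5727 + 0.23×1.2956 + 0.19×1.6080 = 1.5408

1.541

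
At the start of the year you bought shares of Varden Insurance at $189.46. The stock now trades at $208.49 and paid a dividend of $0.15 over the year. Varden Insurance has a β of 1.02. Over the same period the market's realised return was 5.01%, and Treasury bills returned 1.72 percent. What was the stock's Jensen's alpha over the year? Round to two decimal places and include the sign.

+5.05%

Realised HPR = (P1 + D1 − P0) / P0 = (208.49 + 0.15 − 189.46) / 189.46 = 19.18 / 189.46 = 10.1235%
MRP = 5.01% − 1.72% = 3.29%
CAPM required = R_f + β·MRP = 1.72% + 1.02 × 3.29% = 5.0758%
α = realised − required = 10.1235% − 5.0758% = +5.05%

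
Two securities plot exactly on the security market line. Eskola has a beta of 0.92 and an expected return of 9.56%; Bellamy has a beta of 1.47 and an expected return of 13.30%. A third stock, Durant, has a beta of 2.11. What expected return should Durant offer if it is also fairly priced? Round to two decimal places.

17.65%

MRP (SML slope) = (13.30% − 9.56%) / (1.47 − 0.92) = 3.74% / 0.55 = 6.8000%
R_f (intercept) = 9.56% − 0.92 × 6.8000% = 3.3040%
E(R_Durant) = R_f + β × MRP = 3.3040% + 2.11 × 6.8000% = 17.65%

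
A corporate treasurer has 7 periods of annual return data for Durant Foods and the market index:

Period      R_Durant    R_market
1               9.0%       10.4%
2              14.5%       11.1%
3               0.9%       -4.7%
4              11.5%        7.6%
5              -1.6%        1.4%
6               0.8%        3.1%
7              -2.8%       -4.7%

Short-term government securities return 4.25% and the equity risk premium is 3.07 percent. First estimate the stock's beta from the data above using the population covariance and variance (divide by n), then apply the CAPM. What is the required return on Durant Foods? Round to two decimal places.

Mean R_i = (9.0 + 14.5 + 0.9 + 11.5 − 1.6 + 0.8 − 2.8) / 7 = 4.6143%
Mean R_m = (10.4 + 11.1 − 4.7 + 7.6 + 1.4 + 3.1 − 4.7) / 7 = 3.4571%
Σ(R_i − R̄_i)(R_m − R̄_m) = 239.4543  ⇒  Cov = 239.4543 / 7 = 34.2078
Σ(R_m − R̄_m)² = 261.2171  ⇒  Var(R_m) = 261.2171 / 7 = 37.3167
β = Cov / Var(R_m) = 34.2078 / 37.3167 = 0.9167
E(R) = R_f + β × MRP = 4.25% + 0.9167 × 3.07% = 7.06%

7.06%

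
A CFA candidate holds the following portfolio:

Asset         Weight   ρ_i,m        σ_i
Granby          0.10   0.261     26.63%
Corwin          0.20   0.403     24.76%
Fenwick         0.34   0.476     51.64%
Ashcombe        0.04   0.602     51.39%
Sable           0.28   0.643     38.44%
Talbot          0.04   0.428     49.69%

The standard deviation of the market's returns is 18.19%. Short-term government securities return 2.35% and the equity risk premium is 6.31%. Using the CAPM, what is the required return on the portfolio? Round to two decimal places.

β_Granby = 0.261 × 26.63% / 18.19% = 0.3821
β_Corwin = 0.403 × 24.76% / 18.19% = 0.5486
β_Fenwick = 0.476 × 51.64% / 18.19% = 1.3513
β_Ashcombe = 0.602 × 51.39% / 18.19% = 1.7008
β_Sable = 0.643 × 38.44% / 18.19% = 1.3588
β_Talbot = 0.428 × 49.69% / 18.19% = 1.1692
β_P = Σ w_i β_i = 0.10×0.3821 + 0.20×0.5486 + 0.34×1.3513 + 0.04×1.7008 + 0.28×1.3588 + 0.04×1.1692 = 1.1026
E(R_P) = R_f + β_P × MRP = 2.35% + 1.1026 × 6.31% = 9.31%

9.31%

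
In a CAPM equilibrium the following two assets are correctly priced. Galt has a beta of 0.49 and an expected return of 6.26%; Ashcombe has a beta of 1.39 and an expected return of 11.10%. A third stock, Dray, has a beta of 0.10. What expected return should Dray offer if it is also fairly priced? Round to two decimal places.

MRP (SML slope) = (11.10% − 6.26%) / (1.39 − 0.49) = 4.84% / 0.90 = 5.3778%
R_f (intercept) = 6.26% − 0.49 × 5.3778% = 3.6249%
E(R_Dray) = R_f + β × MRP = 3.6249% + 0.10 × 5.3778% = 4.16%

4.16%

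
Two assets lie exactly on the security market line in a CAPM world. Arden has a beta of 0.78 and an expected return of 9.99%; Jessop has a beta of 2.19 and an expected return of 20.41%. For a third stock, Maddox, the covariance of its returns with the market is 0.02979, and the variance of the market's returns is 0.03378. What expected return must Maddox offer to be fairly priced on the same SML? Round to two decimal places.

10.74%

MRP = (20.41% − 9.99%) / (2.19 − 0.78) = 7.3901%
R_f = 9.99% − 0.78 × 7.3901% = 4.2257%
β_Maddox = Cov / Var(R_m) = 0.02979 / 0.03378 = 0.8819
E(R_Maddox) = R_f + β × MRP = 4.2257% + 0.8819 × 7.3901% = 10.74%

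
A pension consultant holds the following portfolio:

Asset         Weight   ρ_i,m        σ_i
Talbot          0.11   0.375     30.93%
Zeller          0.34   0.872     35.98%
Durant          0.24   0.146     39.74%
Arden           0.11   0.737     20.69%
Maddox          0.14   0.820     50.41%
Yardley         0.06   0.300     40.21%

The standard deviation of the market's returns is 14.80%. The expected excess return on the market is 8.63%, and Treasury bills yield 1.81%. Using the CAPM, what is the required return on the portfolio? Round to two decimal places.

β_Talbot = 0.375 × 30.93% / 14.80% = 0.7837
β_Zeller = 0.872 × 35.98% / 14.80% = 2.1199
β_Durant = 0.146 × 39.74% / 14.80% = 0.3920
β_Arden = 0.737 × 20.69% / 14.80% = 1.0303
β_Maddox = 0.820 × 50.41% / 14.80% = 2.7930
β_Yardley = 0.300 × 40.21% / 14.80% = 0.8151
β_P = Σ w_i β_i = 0.11×0.7837 + 0.34×2.1199 + 0.24×0.3920 + 0.11×1.0303 + 0.14×2.7930 + 0.06×0.8151 = 1.4543
E(R_P) = R_f + β_P × MRP = 1.81% + 1.4543 × 8.63% = 14.36%

14.36%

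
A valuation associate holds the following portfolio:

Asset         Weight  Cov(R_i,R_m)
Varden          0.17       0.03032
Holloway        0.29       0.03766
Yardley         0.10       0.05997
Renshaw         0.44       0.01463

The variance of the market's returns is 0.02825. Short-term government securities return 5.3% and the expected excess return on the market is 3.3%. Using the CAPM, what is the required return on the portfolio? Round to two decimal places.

β_Varden = 0.03032 / 0.02825 = 1.0733
β_Holloway = 0.03766 / 0.02825 = 1.3331
β_Yardley = 0.05997 / 0.02825 = 2.1228
β_Renshaw = 0.01463 / 0.02825 = 0.5179
β_P = Σ w_i β_i = 0.17×1.0733 + 0.29×1.3331 + 0.10×2.1228 + 0.44×0.5179 = 1.0092
E(R_P) = R_f + β_P × MRP = 5.3% + 1.0092 × 3.3% = 8.63%

8.63%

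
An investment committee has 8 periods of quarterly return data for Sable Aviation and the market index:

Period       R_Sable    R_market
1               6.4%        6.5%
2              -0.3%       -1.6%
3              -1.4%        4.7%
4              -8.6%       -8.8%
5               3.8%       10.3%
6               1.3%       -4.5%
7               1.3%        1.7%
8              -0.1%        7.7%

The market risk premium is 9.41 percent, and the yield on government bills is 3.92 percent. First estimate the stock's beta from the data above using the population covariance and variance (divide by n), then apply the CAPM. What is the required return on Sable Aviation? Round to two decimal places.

Mean R_i = (6.4 − 0.3 − 1.4 − 8.6 + 3.8 + 1.3 + 1.3 − 0.1) / 8 = 0.3000%
Mean R_m = (6.5 − 1.6 + 4.7 − 8.8 + 10.3 − 4.5 + 1.7 + 7.7) / 8 = 2.0000%
Σ(R_i − R̄_i)(R_m − R̄_m) = 141.1100  ⇒  Cov = 141.1100 / 8 = 17.6388
Σ(R_m − R̄_m)² = 300.8600  ⇒  Var(R_m) = 300.8600 / 8 = 37.6075
β = Cov / Var(R_m) = 17.6388 / 37.6075 = 0.4690
E(R) = R_f + β × MRP = 3.92% + 0.4690 × 9.41% = 8.33%

8.33%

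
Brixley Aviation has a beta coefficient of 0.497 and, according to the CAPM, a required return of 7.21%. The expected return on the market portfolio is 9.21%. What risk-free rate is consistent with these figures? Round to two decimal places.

5.23%

E(R) = R_f + β(E(R_m) − R_f) = R_f(1 − β) + β·E(R_m)
7.21% = R_f × (1 − 0.497) + 0.497 × 9.21%
7.21% = R_f × 0.503 + 4.57737%
R_f = (7.21% − 4.57737%) / 0.503 = 5.23%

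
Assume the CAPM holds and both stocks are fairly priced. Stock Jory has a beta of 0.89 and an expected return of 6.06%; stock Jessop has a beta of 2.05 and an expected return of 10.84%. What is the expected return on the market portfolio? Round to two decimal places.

Both satisfy E(R) = R_f + β·MRP, so the slope of the SML is
MRP = (10.84% − 6.06%) / (2.05 − 0.89) = 4.78% / 1.16 = 4.1207%
R_f = E(R_Jory) − β_Jory·MRP = 6.06% − 0.89 × 4.1207% = 2.3926%
E(R_m) = R_f + MRP = 2.3926% + 4.1207% = 6.51%

6.51%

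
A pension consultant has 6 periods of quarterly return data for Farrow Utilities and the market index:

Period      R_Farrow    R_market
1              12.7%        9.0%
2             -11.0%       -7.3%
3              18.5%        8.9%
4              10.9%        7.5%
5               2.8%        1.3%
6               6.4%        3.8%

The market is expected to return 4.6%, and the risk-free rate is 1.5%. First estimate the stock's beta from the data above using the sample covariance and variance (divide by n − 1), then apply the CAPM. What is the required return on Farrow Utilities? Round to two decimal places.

Mean R_i = (12.7 − 11.0 + 18.5 + 10.9 + 2.8 + 6.4) / 6 = 6.7167%
Mean R_m = (9.0 − 7.3 + 8.9 + 7.5 + 1.3 + 3.8) / 6 = 3.8667%
Σ(R_i − R̄_i)(R_m − R̄_m) = 313.1333  ⇒  Cov = 313.1333 / 5 = 62.6267
Σ(R_m − R̄_m)² = 196.1733  ⇒  Var(R_m) = 196.1733 / 5 = 39.2347
β = Cov / Var(R_m) = 62.6267 / 39.2347 = 1.5962
MRP = 4.6% − 1.5% = 3.10%
E(R) = R_f + β × MRP = 1.5% + 1.5962 × 3.1% = 6.45%

6.45%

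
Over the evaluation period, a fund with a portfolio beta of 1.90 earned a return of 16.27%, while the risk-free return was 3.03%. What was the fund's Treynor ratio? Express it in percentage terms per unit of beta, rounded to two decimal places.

6.97%

Treynor = (R_P − R_f) / β_P = (16.27% − 3.03%) / 1.9000 = 13.24% / 1.9000 = 6.97%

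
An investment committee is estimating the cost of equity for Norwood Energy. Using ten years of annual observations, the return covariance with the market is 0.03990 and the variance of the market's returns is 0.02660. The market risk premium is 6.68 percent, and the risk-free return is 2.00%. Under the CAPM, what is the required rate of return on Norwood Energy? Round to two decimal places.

12.02%

β = Cov(R_i, R_m) / Var(R_m) = 0.03990 / 0.02660 = 1.5000
E(R) = R_f + β × MRP = 2.00% + 1.5000 × 6.68% = 12.02%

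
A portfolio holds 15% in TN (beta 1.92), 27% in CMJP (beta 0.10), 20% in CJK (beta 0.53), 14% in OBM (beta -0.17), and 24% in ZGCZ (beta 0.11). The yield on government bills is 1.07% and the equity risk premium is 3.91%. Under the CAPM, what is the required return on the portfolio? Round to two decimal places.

β_P = Σ w_i β_i = 0.15×1.92 + 0.27×0.10 + 0.20×0.53 + 0.14×-0.17 + 0.24×0.11 = 0.4236
E(R_P) = R_f + β_P × MRP = 1.07% + 0.4236 × 3.91% = 2.73%

2.73%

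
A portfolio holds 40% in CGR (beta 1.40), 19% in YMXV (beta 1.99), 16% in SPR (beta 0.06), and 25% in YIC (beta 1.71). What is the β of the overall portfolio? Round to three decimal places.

1.375

β_P = Σ w_i β_i = 0.40×1.40 + 0.19×1.99 + 0.16×0.06 + 0.25×1.71 = 1.3752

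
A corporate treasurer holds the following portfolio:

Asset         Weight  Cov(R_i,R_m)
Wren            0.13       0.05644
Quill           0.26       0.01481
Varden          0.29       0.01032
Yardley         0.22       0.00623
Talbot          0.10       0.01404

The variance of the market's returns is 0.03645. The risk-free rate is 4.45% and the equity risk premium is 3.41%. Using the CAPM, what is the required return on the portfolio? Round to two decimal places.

β_Wren = 0.05644 / 0.03645 = 1.5484
β_Quill = 0.01481 / 0.03645 = 0.4063
β_Varden = 0.01032 / 0.03645 = 0.2831
β_Yardley = 0.00623 / 0.03645 = 0.1709
β_Talbot = 0.01404 / 0.03645 = 0.3852
β_P = Σ w_i β_i = 0.13×1.5484 + 0.26×0.4063 + 0.29×0.2831 + 0.22×0.1709 + 0.10×0.3852 = 0.4651
E(R_P) = R_f + β_P × MRP = 4.45% + 0.4651 × 3.41% = 6.04%

6.04%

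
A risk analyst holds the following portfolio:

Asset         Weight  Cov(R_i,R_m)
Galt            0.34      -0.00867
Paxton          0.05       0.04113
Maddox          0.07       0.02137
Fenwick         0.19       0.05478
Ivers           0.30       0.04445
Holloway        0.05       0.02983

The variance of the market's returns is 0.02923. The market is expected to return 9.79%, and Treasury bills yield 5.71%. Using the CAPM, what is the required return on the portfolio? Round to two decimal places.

9.32%

β_Galt = -0.00867 / 0.02923 = -0.2966
β_Paxton = 0.04113 / 0.02923 = 1.4071
β_Maddox = 0.02137 / 0.02923 = 0.7311
β_Fenwick = 0.05478 / 0.02923 = 1.8741
β_Ivers = 0.04445 / 0.02923 = 1.5207
β_Holloway = 0.02983 / 0.02923 = 1.0205
β_P = Σ w_i β_i = 0.34×-0.2966 + 0.05×1.4071 + 0.07×0.7311 + 0.19×1.8741 + 0.30×1.5207 + 0.05×1.0205 = 0.8840
MRP = 9.79% − 5.71% = 4.08%
E(R_P) = R_f + β_P × MRP = 5.71% + 0.8840 × 4.08% = 9.32%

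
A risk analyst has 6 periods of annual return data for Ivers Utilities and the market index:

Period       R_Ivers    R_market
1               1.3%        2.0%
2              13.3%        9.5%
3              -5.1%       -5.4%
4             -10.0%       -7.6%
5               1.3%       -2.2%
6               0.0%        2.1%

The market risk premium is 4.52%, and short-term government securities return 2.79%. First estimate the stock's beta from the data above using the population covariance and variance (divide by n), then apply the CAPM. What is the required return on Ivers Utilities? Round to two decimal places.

Mean R_i = (1.3 + 13.3 − 5.1 − 10.0 + 1.3 + 0.0) / 6 = 0.1333%
Mean R_m = (2.0 + 9.5 − 5.4 − 7.6 − 2.2 + 2.1) / 6 = -0.2667%
Σ(R_i − R̄_i)(R_m − R̄_m) = 229.8433  ⇒  Cov = 229.8433 / 6 = 38.3072
Σ(R_m − R̄_m)² = 189.9933  ⇒  Var(R_m) = 189.9933 / 6 = 31.6656
β = Cov / Var(R_m) = 38.3072 / 31.6656 = 1.2097
E(R) = R_f + β × MRP = 2.79% + 1.2097 × 4.52% = 8.26%

8.26%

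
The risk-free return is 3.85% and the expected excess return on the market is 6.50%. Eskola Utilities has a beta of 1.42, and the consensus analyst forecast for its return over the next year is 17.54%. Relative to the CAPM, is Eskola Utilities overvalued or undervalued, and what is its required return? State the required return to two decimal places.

Undervalued; required return 13.08%

Required return = R_f + β·MRP = 3.85% + 1.42 × 6.50% = 13.08%
Forecast 17.54% > required 13.08% → the stock plots above the SML → undervalued.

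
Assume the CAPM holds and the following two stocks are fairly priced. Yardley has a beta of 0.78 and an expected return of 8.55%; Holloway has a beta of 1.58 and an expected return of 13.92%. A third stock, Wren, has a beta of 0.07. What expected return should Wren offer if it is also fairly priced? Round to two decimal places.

3.78%

MRP (SML slope) = (13.92% − 8.55%) / (1.58 − 0.78) = 5.37% / 0.80 = 6.7125%
R_f (intercept) = 8.55% − 0.78 × 6.7125% = 3.3143%
E(R_Wren) = R_f + β × MRP = 3.3143% + 0.07 × 6.7125% = 3.78%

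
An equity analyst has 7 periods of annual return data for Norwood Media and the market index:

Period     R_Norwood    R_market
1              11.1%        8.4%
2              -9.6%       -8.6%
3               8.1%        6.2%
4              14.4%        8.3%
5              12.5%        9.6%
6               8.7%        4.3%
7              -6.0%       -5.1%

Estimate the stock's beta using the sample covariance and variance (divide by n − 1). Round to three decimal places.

Mean R_i = (11.1 − 9.6 + 8.1 + 14.4 + 12.5 + 8.7 − 6.0) / 7 = 5.6000%
Mean R_m = (8.4 − 8.6 + 6.2 + 8.3 + 9.6 + 4.3 − 5.1) / 7 = 3.3000%
Σ(R_i − R̄_i)(R_m − R̄_m) = 404.1900  ⇒  Cov = 404.1900 / 6 = 67.3650
Σ(R_m − R̄_m)² = 312.2800  ⇒  Var(R_m) = 312.2800 / 6 = 52.0467
β = Cov / Var(R_m) = 67.3650 / 52.0467 = 1.2943

1.294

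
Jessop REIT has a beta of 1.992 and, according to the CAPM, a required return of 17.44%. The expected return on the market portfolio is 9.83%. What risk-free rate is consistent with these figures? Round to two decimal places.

2.16%

E(R) = R_f + β(E(R_m) − R_f) = R_f(1 − β) + β·E(R_m)
17.44% = R_f × (1 − 1.992) + 1.992 × 9.83%
17.44% = R_f × -0.992 + 19.58136%
R_f = (17.44% − 19.58136%) / -0.992 = 2.16%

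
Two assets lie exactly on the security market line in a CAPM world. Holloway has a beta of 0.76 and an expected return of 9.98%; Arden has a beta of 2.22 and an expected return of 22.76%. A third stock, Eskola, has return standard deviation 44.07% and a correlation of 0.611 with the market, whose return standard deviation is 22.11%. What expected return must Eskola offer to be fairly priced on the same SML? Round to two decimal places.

MRP = (22.76% − 9.98%) / (2.22 − 0.76) = 8.7534%
R_f = 9.98% − 0.76 × 8.7534% = 3.3274%
β_Eskola = ρ·σ_i/σ_m = 0.611 × 44.07 / 22.11 = 1.2179
E(R_Eskola) = R_f + β × MRP = 3.3274% + 1.2179 × 8.7534% = 13.99%

13.99%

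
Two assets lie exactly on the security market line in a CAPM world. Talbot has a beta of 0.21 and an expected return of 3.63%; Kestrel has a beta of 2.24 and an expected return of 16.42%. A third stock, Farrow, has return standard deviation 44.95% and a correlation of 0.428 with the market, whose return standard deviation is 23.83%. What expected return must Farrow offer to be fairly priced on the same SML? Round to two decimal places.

MRP = (16.42% − 3.63%) / (2.24 − 0.21) = 6.3005%
R_f = 3.63% − 0.21 × 6.3005% = 2.3069%
β_Farrow = ρ·σ_i/σ_m = 0.428 × 44.95 / 23.83 = 0.8073
E(R_Farrow) = R_f + β × MRP = 2.3069% + 0.8073 × 6.3005% = 7.39%

7.39%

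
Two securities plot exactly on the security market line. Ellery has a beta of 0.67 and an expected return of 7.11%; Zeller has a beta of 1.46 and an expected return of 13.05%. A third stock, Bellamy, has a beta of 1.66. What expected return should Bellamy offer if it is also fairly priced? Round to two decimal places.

MRP (SML slope) = (13.05% − 7.11%) / (1.46 − 0.67) = 5.94% / 0.79 = 7.5190%
R_f (intercept) = 7.11% − 0.67 × 7.5190% = 2.0723%
E(R_Bellamy) = R_f + β × MRP = 2.0723% + 1.66 × 7.5190% = 14.55%

14.55%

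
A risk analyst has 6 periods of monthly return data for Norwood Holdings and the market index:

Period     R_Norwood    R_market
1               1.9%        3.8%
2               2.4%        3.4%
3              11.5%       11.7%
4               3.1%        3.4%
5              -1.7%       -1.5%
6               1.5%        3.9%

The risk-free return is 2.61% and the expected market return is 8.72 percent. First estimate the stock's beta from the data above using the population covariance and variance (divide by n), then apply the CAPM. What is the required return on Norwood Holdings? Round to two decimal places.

8.83%

Mean R_i = (1.9 + 2.4 + 11.5 + 3.1 − 1.7 + 1.5) / 6 = 3.1167%
Mean R_m = (3.8 + 3.4 + 11.7 + 3.4 − 1.5 + 3.9) / 6 = 4.1167%
Σ(R_i − R̄_i)(R_m − R̄_m) = 91.8883  ⇒  Cov = 91.8883 / 6 = 15.3147
Σ(R_m − R̄_m)² = 90.2283  ⇒  Var(R_m) = 90.2283 / 6 = 15.0381
β = Cov / Var(R_m) = 15.3147 / 15.0381 = 1.0184
MRP = 8.72% − 2.61% = 6.11%
E(R) = R_f + β × MRP = 2.61% + 1.0184 × 6.11% = 8.83%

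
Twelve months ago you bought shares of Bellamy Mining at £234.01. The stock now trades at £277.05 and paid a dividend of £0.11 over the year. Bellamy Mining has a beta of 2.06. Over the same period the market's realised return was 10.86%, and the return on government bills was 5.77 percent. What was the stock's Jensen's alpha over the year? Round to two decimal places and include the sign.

+2.18%

Realised HPR = (P1 + D1 − P0) / P0 = (277.05 + 0.11 − 234.01) / 234.01 = 43.15 / 234.01 = 18.4394%
MRP = 10.86% − 5.77% = 5.09%
CAPM required = R_f + β·MRP = 5.77% + 2.06 × 5.09% = 16.2554%
α = realised − required = 18.4394% − 16.2554% = +2.18%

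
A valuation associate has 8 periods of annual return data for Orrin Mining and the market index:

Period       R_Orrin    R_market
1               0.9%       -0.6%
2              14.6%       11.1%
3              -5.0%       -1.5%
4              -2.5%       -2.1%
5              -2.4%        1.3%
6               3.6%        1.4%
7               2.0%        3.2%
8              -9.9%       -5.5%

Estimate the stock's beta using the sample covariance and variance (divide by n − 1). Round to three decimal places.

1.406

Mean R_i = (0.9 + 14.6 − 5.0 − 2.5 − 2.4 + 3.6 + 2.0 − 9.9) / 8 = 0.1625%
Mean R_m = (-0.6 + 11.1 − 1.5 − 2.1 + 1.3 + 1.4 + 3.2 − 5.5) / 8 = 0.9125%
Σ(R_i − R̄_i)(R_m − R̄_m) = 235.8538  ⇒  Cov = 235.8538 / 7 = 33.6934
Σ(R_m − R̄_m)² = 167.7088  ⇒  Var(R_m) = 167.7088 / 7 = 23.9584
β = Cov / Var(R_m) = 33.6934 / 23.9584 = 1.4063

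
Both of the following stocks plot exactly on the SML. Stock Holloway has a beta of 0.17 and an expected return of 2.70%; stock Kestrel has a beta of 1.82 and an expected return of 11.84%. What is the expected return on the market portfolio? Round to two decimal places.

7.30%

Both satisfy E(R) = R_f + β·MRP, so the slope of the SML is
MRP = (11.84% − 2.70%) / (1.82 − 0.17) = 9.14% / 1.65 = 5.5394%
R_f = E(R_Holloway) − β_Holloway·MRP = 2.70% − 0.17 × 5.5394% = 1.7583%
E(R_m) = R_f + MRP = 1.7583% + 5.5394% = 7.30%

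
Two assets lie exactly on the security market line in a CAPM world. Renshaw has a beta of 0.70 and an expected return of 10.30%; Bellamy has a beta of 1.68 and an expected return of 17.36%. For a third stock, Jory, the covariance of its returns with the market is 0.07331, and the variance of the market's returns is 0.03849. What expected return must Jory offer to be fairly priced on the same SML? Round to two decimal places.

MRP = (17.36% − 10.30%) / (1.68 − 0.70) = 7.2041%
R_f = 10.30% − 0.70 × 7.2041% = 5.2571%
β_Jory = Cov / Var(R_m) = 0.07331 / 0.03849 = 1.9047
E(R_Jory) = R_f + β × MRP = 5.2571% + 1.9047 × 7.2041% = 18.98%

18.98%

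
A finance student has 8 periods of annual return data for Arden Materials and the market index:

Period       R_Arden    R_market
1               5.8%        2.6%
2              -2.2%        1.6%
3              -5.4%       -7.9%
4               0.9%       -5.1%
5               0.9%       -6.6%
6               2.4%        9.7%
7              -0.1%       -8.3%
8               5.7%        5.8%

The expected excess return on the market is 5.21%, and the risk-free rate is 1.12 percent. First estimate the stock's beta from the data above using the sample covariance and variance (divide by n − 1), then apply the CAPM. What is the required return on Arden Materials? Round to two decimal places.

Mean R_i = (5.8 − 2.2 − 5.4 + 0.9 + 0.9 + 2.4 − 0.1 + 5.7) / 8 = 1.0000%
Mean R_m = (2.6 + 1.6 − 7.9 − 5.1 − 6.6 + 9.7 − 8.3 + 5.8) / 8 = -1.0250%
Σ(R_i − R̄_i)(R_m − R̄_m) = 109.0600  ⇒  Cov = 109.0600 / 7 = 15.5800
Σ(R_m − R̄_m)² = 329.5150  ⇒  Var(R_m) = 329.5150 / 7 = 47.0736
β = Cov / Var(R_m) = 15.5800 / 47.0736 = 0.3310
E(R) = R_f + β × MRP = 1.12% + 0.3310 × 5.21% = 2.84%

2.84%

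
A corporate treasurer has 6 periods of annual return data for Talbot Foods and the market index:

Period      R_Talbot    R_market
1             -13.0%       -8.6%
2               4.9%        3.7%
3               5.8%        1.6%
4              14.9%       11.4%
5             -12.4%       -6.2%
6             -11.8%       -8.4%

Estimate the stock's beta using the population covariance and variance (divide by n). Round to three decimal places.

Mean R_i = (-13.0 + 4.9 + 5.8 + 14.9 − 12.4 − 11.8) / 6 = -1.9333%
Mean R_m = (-8.6 + 3.7 + 1.6 + 11.4 − 6.2 − 8.4) / 6 = -1.0833%
Σ(R_i − R̄_i)(R_m − R̄_m) = 472.5033  ⇒  Cov = 472.5033 / 6 = 78.7506
Σ(R_m − R̄_m)² = 322.1283  ⇒  Var(R_m) = 322.1283 / 6 = 53.6881
β = Cov / Var(R_m) = 78.7506 / 53.6881 = 1.4668

1.467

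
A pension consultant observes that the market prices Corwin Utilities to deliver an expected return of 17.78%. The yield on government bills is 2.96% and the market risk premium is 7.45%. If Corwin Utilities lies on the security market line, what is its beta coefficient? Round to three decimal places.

1.989

β = (E(R) − R_f) / MRP = (17.78% − 2.96%) / 7.45% = 14.82% / 7.45% = 1.989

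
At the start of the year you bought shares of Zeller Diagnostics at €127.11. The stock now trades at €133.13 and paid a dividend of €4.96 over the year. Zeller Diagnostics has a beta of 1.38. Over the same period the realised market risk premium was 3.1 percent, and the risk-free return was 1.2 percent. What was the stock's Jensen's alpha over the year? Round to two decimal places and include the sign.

Realised HPR = (P1 + D1 − P0) / P0 = (133.13 + 4.96 − 127.11) / 127.11 = 10.98 / 127.11 = 8.6382%
CAPM required = R_f + β·MRP = 1.2% + 1.38 × 3.1% = 5.4780%
α = realised − required = 8.6382% − 5.4780% = +3.16%

+3.16%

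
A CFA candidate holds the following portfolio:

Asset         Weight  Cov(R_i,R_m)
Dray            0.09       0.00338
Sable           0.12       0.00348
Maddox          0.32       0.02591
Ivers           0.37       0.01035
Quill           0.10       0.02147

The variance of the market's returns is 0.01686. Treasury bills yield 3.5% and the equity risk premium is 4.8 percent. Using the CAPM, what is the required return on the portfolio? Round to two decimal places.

7.77%

β_Dray = 0.00338 / 0.01686 = 0.2005
β_Sable = 0.00348 / 0.01686 = 0.2064
β_Maddox = 0.02591 / 0.01686 = 1.5368
β_Ivers = 0.01035 / 0.01686 = 0.6139
β_Quill = 0.02147 / 0.01686 = 1.2734
β_P = Σ w_i β_i = 0.09×0.2005 + 0.12×0.2064 + 0.32×1.5368 + 0.37×0.6139 + 0.10×1.2734 = 0.8891
E(R_P) = R_f + β_P × MRP = 3.5% + 0.8891 × 4.8% = 7.77%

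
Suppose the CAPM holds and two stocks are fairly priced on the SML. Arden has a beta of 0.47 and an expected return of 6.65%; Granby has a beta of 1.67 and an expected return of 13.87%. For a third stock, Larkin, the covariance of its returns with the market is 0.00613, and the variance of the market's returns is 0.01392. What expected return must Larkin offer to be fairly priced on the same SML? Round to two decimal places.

MRP = (13.87% − 6.65%) / (1.67 − 0.47) = 6.0167%
R_f = 6.65% − 0.47 × 6.0167% = 3.8222%
β_Larkin = Cov / Var(R_m) = 0.00613 / 0.01392 = 0.4404
E(R_Larkin) = R_f + β × MRP = 3.8222% + 0.4404 × 6.0167% = 6.47%

6.47%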